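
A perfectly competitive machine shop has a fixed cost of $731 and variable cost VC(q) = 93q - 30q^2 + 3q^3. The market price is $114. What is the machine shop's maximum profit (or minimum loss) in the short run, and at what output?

Profit = -$143 at q = 7

AVC = 93 - 30q + 3q^2; min AVC = $18 at q = 5. Since P = $114 ≥ min AVC, the firm produces.
MC = 93 - 60q + 9q^2. Setting P = MC and taking the root on the rising branch gives q* = 7.
TR = 114·7 = 798. TC = 731 + 210 = 941. Profit = 798 − 941 = -$143.
That loss of $143 beats the $731 the firm would lose by shutting down; producing recovers $588 of fixed cost.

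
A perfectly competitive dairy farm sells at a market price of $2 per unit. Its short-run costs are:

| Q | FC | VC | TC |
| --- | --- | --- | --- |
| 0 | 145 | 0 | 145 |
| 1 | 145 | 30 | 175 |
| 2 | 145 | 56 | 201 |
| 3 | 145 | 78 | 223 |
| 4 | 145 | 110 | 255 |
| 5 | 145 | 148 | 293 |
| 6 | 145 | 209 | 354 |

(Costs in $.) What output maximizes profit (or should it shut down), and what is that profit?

Compute π = P·Q − TC at each output: Q=0: -145; Q=1: -173; Q=2: -197; Q=3: -217; Q=4: -247; Q=5: -283; Q=6: -342.
Profit is highest at Q = 0. Equivalently, the lowest AVC in the table is 78/3 ≈ $26 at Q = 3, and P = $2 falls below it — price never covers variable cost, so the firm shuts down and loses only its fixed cost.

Q = 0 (shut down); profit = -$145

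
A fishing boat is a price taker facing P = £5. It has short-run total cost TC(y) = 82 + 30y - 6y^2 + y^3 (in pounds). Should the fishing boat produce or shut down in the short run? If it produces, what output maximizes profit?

Strip out fixed cost: VC = 30y - 6y^2 + y^3. Then AVC = 30 - 6y + y^2 and MC = 30 - 12y + 3y^2.
The AVC parabola has its vertex at y = 6/2 = 3, where AVC = 30 - 6·3 + 3^2 = £21.
Since P = £5 < min AVC = £21, price fails to cover variable cost at any output.
Shutting down limits the loss to fixed cost, £82.

Shut down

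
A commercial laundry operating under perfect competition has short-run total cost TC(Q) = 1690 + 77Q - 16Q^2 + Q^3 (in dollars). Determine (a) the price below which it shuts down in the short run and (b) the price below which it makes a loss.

AVC = 77 - 16Q + Q^2; minimized at Q = 8, giving min AVC = $13. That is the shutdown price.
ATC = 1690/Q + 77 - 16Q + Q^2. Setting dATC/dQ = −1690/Q^2 − 16 + 2Q = 0 gives Q = 13 (since 2·13^3 − 16·13^2 = 1690).
min ATC = 1690/13 + 77 − 16·13 + 13^2 = $168. That is the break-even price.
Between these two prices the firm operates at a loss; above $168 it earns a profit.

Shutdown price = $13; break-even price = $168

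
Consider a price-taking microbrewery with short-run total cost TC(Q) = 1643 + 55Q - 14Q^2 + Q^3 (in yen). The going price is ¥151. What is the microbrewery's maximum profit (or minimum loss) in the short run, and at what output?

AVC = 55 - 14Q + Q^2; min AVC = ¥6 at Q = 7. Since P = ¥151 ≥ min AVC, the firm produces.
MC = 55 - 28Q + 3Q^2. Setting P = MC and taking the root on the rising branch gives Q* = 12.
TR = 151·12 = 1812. TC = 1643 + 372 = 2015. Profit = 1812 − 2015 = -¥203.
By producing, the firm covers all variable cost plus ¥1440 of fixed cost; shutting down would lose the full ¥1643.

Profit = -¥203 at Q = 12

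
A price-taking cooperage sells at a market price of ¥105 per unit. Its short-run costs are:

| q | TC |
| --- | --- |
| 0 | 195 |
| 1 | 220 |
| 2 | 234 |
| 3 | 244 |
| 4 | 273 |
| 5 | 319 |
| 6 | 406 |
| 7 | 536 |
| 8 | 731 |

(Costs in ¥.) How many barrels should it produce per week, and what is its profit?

q = 6; profit = ¥224

Compute π = P·q − TC at each output: q=0: -195; q=1: -115; q=2: -24; q=3: 71; q=4: 147; q=5: 206; q=6: 224; q=7: 199; q=8: 109.
Profit is maximized at q = 6. AVC there is 211/6 = ¥35.17 ≤ P, so producing beats shutting down (which would give -¥195).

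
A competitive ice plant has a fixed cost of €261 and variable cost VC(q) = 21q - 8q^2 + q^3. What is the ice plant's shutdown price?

€5 per unit

Short-run supply begins at min AVC. From VC = 21q - 8q^2 + q^3, AVC = 21 - 8q + q^2.
At the minimum of AVC, MC = AVC. MC = 21 - 16q + 3q^2; setting MC = AVC gives 2q^2 - 8q = 0, so q = 4. min AVC = 5.
The firm shuts down for any P below €5.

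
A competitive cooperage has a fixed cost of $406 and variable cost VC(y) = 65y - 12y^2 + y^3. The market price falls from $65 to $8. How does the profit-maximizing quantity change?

MC = 65 - 24y + 3y^2; the shutdown threshold is min AVC = $29 (at y = 6).
With P = $65 above the shutdown price, P = MC gives y = 8.
At P = $8 < min AVC = $29, price no longer covers variable cost at any output, so the firm shuts down: y = 0.

Output falls from 8 to 0 (the firm shuts down)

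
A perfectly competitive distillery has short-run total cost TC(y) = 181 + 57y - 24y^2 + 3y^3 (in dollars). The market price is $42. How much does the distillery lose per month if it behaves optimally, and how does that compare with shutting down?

Profit = -$31 at y = 5

AVC = 57 - 24y + 3y^2 has its minimum $9 at y = 4; price $42 clears that bar, so the firm operates.
MC = 57 - 48y + 9y^2. Setting P = MC and taking the root on the rising branch gives y* = 5.
TR = 42·5 = 210. TC = 181 + 60 = 241. Profit = 210 − 241 = -$31.
That loss of $31 beats the $181 the firm would lose by shutting down; producing recovers $150 of fixed cost.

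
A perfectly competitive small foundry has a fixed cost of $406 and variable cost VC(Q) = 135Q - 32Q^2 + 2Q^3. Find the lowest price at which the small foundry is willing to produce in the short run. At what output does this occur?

$7 per unit, at Q = 8

The firm shuts down when price falls below the minimum of average variable cost. AVC = VC/Q = 135 - 32Q + 2Q^2.
At the minimum of AVC, MC = AVC. MC = 135 - 64Q + 6Q^2; setting MC = AVC gives 4Q^2 - 32Q = 0, so Q = 8. min AVC = 7.
So the shutdown price is $7.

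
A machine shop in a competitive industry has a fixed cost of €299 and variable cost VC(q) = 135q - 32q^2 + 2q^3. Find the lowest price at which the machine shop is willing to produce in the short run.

The shutdown price is the minimum of AVC. VC = 135q - 32q^2 + 2q^3, so AVC = 135 - 32q + 2q^2.
At the minimum of AVC, MC = AVC. MC = 135 - 64q + 6q^2; setting MC = AVC gives 4q^2 - 32q = 0, so q = 8. min AVC = 7.
For P < €7 the firm produces nothing.

€7 per unit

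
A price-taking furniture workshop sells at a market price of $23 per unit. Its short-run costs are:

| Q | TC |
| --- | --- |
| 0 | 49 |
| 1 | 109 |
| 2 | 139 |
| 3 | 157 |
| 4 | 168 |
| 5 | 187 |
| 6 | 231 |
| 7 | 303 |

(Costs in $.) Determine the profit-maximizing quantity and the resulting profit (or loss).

Tabulate TR − TC: Q=0: -49; Q=1: -86; Q=2: -93; Q=3: -88; Q=4: -76; Q=5: -72; Q=6: -93; Q=7: -142.
Profit is highest at Q = 0. Equivalently, the lowest AVC in the table is 138/5 ≈ $27.60 at Q = 5, and P = $23 falls below it — price never covers variable cost, so the firm shuts down and loses only its fixed cost.

Q = 0 (shut down); profit = -$49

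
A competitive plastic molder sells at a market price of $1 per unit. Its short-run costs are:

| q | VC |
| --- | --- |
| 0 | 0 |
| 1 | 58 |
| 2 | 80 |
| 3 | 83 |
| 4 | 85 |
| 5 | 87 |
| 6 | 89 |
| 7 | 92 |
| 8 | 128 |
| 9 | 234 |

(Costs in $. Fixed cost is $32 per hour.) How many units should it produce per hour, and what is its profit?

Tabulate TR − TC: q=0: -32; q=1: -89; q=2: -110; q=3: -112; q=4: -113; q=5: -114; q=6: -115; q=7: -117; q=8: -152; q=9: -257.
Profit is highest at q = 0. Equivalently, the lowest AVC in the table is 92/7 ≈ $13.14 at q = 7, and P = $1 falls below it — price never covers variable cost, so the firm shuts down and loses only its fixed cost.

q = 0 (shut down); profit = -$32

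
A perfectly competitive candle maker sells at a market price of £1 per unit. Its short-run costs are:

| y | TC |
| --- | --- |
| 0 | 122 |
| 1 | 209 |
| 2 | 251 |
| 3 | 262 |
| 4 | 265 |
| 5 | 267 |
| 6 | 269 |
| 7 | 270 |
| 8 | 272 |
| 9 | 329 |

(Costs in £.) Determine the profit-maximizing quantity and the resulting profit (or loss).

Compute π = P·y − TC at each output: y=0: -122; y=1: -208; y=2: -249; y=3: -259; y=4: -261; y=5: -262; y=6: -263; y=7: -263; y=8: -264; y=9: -320.
Profit is highest at y = 0. Equivalently, the lowest AVC in the table is 150/8 ≈ £18.75 at y = 8, and P = £1 falls below it — price never covers variable cost, so the firm shuts down and loses only its fixed cost.

y = 0 (shut down); profit = -£122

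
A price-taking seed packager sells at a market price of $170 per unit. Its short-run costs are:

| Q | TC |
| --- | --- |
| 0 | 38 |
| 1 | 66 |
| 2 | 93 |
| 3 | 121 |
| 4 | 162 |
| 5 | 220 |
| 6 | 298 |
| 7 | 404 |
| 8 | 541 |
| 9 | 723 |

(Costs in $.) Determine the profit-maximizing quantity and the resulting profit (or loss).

Q = 8; profit = $819

Compute π = P·Q − TC at each output: Q=0: -38; Q=1: 104; Q=2: 247; Q=3: 389; Q=4: 518; Q=5: 630; Q=6: 722; Q=7: 786; Q=8: 819; Q=9: 807.
Profit is maximized at Q = 8. AVC there is 503/8 = $62.88 ≤ P, so producing beats shutting down (which would give -$38).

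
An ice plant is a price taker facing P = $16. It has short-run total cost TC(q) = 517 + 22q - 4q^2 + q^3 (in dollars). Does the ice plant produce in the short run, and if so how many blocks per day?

Strip out fixed cost: VC = 22q - 4q^2 + q^3. Then AVC = 22 - 4q + q^2 and MC = 22 - 8q + 3q^2.
AVC hits its minimum where MC = AVC, at q = 2, giving min AVC = 22 - 4·2 + 2^2 = $18.
Since P = $16 < min AVC = $18, price fails to cover variable cost at any output.
Shutting down limits the loss to fixed cost, $517.

Shut down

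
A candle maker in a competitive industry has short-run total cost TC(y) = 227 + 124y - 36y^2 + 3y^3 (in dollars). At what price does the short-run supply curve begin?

The shutdown price is the minimum of AVC. VC = 124y - 36y^2 + 3y^3, so AVC = 124 - 36y + 3y^2.
At the minimum of AVC, MC = AVC. MC = 124 - 72y + 9y^2; setting MC = AVC gives 6y^2 - 36y = 0, so y = 6. min AVC = 16.
For P < $16 the firm produces nothing.

$16 per unit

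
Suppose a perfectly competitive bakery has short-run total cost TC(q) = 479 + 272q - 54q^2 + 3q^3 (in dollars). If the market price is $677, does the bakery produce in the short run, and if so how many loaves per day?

From TC, MC = TC'(q) = 272 - 108q + 9q^2 and AVC = VC/q = 272 - 54q + 3q^2.
AVC hits its minimum where MC = AVC, at q = 9, giving min AVC = 272 - 54·9 + 3·9^2 = $29.
Since P = $677 ≥ min AVC = $29, price covers variable cost and the firm should produce.
Set P = MC: 677 = 272 - 108q + 9q^2 → -405 - 108q + 9q^2 = 0. The roots are q = -3 and q = 15; the profit-maximizing output is on the rising part of MC, so q* = 15.
Check: AVC at q = 15 is $137 ≤ P, so revenue covers variable cost.
Profit = P·q − TC = 677·15 − 2534 = $7621.

Produce at q = 15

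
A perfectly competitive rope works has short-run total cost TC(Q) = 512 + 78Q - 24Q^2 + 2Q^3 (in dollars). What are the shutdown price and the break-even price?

Shutdown price = min AVC. AVC = 78 - 24Q + 2Q^2, with vertex at Q = 6 and minimum $6.
ATC = 512/Q + 78 - 24Q + 2Q^2. Setting dATC/dQ = −512/Q^2 − 24 + 4Q = 0 gives Q = 8 (since 4·8^3 − 24·8^2 = 512).
min ATC = 512/8 + 78 − 24·8 + 2·8^2 = $78. That is the break-even price.
Between these two prices the firm operates at a loss; above $78 it earns a profit.

Shutdown price = $6; break-even price = $78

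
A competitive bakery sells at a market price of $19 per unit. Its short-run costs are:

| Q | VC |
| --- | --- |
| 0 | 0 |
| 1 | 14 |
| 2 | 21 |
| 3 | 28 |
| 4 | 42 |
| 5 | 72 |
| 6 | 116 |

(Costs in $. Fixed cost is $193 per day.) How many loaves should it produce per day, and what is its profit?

Tabulate TR − TC: Q=0: -193; Q=1: -188; Q=2: -176; Q=3: -164; Q=4: -159; Q=5: -170; Q=6: -195.
Profit is maximized at Q = 4. AVC there is 42/4 = $10.50 ≤ P, so producing beats shutting down (which would give -$193).

Q = 4; profit = -$159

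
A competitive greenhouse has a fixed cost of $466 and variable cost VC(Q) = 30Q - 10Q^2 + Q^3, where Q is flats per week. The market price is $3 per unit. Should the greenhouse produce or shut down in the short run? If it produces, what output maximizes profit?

Strip out fixed cost: VC = 30Q - 10Q^2 + Q^3. Then AVC = 30 - 10Q + Q^2 and MC = 30 - 20Q + 3Q^2.
AVC is minimized where dAVC/dQ = -10 + 2Q = 0, at Q = 5; min AVC = 30 - 10·5 + 5^2 = $5.
P = $3 lies below min AVC = $5; no output level covers variable cost.
The firm minimizes its loss by shutting down and losing only its fixed cost of $466.

Shut down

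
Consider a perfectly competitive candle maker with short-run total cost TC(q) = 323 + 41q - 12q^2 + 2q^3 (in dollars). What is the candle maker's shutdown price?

Short-run supply begins at min AVC. From VC = 41q - 12q^2 + 2q^3, AVC = 41 - 12q + 2q^2.
At the minimum of AVC, MC = AVC. MC = 41 - 24q + 6q^2; setting MC = AVC gives 4q^2 - 12q = 0, so q = 3. min AVC = 23.
The firm shuts down for any P below $23.

$23 per unit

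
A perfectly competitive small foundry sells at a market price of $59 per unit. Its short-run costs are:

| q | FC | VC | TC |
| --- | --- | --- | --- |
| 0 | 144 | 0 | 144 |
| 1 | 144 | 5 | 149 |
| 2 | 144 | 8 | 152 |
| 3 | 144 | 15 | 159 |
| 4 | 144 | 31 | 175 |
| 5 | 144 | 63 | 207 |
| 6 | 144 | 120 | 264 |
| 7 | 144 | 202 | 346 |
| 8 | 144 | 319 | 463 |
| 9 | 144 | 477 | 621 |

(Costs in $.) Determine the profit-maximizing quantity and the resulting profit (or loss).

q = 6; profit = $90

Tabulate TR − TC: q=0: -144; q=1: -90; q=2: -34; q=3: 18; q=4: 61; q=5: 88; q=6: 90; q=7: 67; q=8: 9; q=9: -90.
Profit is maximized at q = 6. AVC there is 120/6 = $20 ≤ P, so producing beats shutting down (which would give -$144).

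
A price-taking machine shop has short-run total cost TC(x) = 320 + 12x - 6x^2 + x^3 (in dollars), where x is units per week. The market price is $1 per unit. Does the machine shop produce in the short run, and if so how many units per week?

Shut down

Strip out fixed cost: VC = 12x - 6x^2 + x^3. Then AVC = 12 - 6x + x^2 and MC = 12 - 12x + 3x^2.
AVC hits its minimum where MC = AVC, at x = 3, giving min AVC = 12 - 6·3 + 3^2 = $3.
Since P = $1 < min AVC = $3, price fails to cover variable cost at any output.
Shutting down limits the loss to fixed cost, $320.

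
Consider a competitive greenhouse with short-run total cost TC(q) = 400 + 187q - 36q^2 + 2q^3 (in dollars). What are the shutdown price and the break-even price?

Shutdown price = min AVC. AVC = 187 - 36q + 2q^2, with vertex at q = 9 and minimum $25.
ATC = 400/q + 187 - 36q + 2q^2. Setting dATC/dq = −400/q^2 − 36 + 4q = 0 gives q = 10 (since 4·10^3 − 36·10^2 = 400).
min ATC = 400/10 + 187 − 36·10 + 2·10^2 = $67. That is the break-even price.
Between these two prices the firm operates at a loss; above $67 it earns a profit.

Shutdown price = $25; break-even price = $67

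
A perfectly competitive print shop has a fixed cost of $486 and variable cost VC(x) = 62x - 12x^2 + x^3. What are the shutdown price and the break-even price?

Shutdown price = min AVC. AVC = 62 - 12x + x^2, with vertex at x = 6 and minimum $26.
ATC = 486/x + 62 - 12x + x^2. Setting dATC/dx = −486/x^2 − 12 + 2x = 0 gives x = 9 (since 2·9^3 − 12·9^2 = 486).
min ATC = 486/9 + 62 − 12·9 + 9^2 = $89. That is the break-even price.
Between these two prices the firm operates at a loss; above $89 it earns a profit.

Shutdown price = $26; break-even price = $89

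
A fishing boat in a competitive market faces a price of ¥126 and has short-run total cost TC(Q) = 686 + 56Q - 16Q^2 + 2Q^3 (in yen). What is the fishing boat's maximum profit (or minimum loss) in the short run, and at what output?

AVC = 56 - 16Q + 2Q^2; min AVC = ¥24 at Q = 4. Since P = ¥126 ≥ min AVC, the firm produces.
MC = 56 - 32Q + 6Q^2. Setting P = MC and taking the root on the rising branch gives Q* = 7.
TR = 126·7 = 882. TC = 686 + 294 = 980. Profit = 882 − 980 = -¥98.
That loss of ¥98 beats the ¥686 the firm would lose by shutting down; producing recovers ¥588 of fixed cost.

Profit = -¥98 at Q = 7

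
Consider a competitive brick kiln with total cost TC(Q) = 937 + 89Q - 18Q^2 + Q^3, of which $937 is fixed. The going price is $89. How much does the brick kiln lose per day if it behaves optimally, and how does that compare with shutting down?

Profit = -$73 at Q = 12

AVC = 89 - 18Q + Q^2; min AVC = $8 at Q = 9. Since P = $89 ≥ min AVC, the firm produces.
With MC = 89 - 36Q + 3Q^2, P = MC on the upward-sloping part at Q* = 12.
TR = 89·12 = 1068. TC = 937 + 204 = 1141. Profit = 1068 − 1141 = -$73.
That loss of $73 beats the $937 the firm would lose by shutting down; producing recovers $864 of fixed cost.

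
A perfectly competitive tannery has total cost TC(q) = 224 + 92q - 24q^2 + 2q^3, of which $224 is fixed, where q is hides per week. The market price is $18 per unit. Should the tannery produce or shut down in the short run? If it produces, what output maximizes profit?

Strip out fixed cost: VC = 92q - 24q^2 + 2q^3. Then AVC = 92 - 24q + 2q^2 and MC = 92 - 48q + 6q^2.
The AVC parabola has its vertex at q = 24/4 = 6, where AVC = 92 - 24·6 + 2·6^2 = $20.
With P < min AVC ($18 < $20), every unit sold adds to the loss.
Shutting down limits the loss to fixed cost, $224.

Shut down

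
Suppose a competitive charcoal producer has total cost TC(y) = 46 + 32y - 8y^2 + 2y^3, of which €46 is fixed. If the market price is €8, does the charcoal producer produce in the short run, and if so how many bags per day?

Shut down

From TC, MC = TC'(y) = 32 - 16y + 6y^2 and AVC = VC/y = 32 - 8y + 2y^2.
AVC is minimized where dAVC/dy = -8 + 4y = 0, at y = 2; min AVC = 32 - 8·2 + 2·2^2 = €24.
P = €8 lies below min AVC = €24; no output level covers variable cost.
Shutting down limits the loss to fixed cost, €46.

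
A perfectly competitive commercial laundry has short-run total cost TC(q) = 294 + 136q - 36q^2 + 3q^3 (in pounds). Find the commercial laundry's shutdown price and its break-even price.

Shutdown price = £28; break-even price = £73

Shutdown price = min AVC. AVC = 136 - 36q + 3q^2, with vertex at q = 6 and minimum £28.
ATC = 294/q + 136 - 36q + 3q^2. Setting dATC/dq = −294/q^2 − 36 + 6q = 0 gives q = 7 (since 6·7^3 − 36·7^2 = 294).
min ATC = 294/7 + 136 − 36·7 + 3·7^2 = £73. That is the break-even price.
For £28 ≤ P < £73 the firm produces at a loss; below £28 it shuts down.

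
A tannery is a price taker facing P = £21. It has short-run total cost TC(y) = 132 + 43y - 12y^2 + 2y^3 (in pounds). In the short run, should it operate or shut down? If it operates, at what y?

From TC, MC = TC'(y) = 43 - 24y + 6y^2 and AVC = VC/y = 43 - 12y + 2y^2.
AVC is minimized where dAVC/dy = -12 + 4y = 0, at y = 3; min AVC = 43 - 12·3 + 2·3^2 = £25.
P = £21 lies below min AVC = £25; no output level covers variable cost.
Shutting down limits the loss to fixed cost, £132.

Shut down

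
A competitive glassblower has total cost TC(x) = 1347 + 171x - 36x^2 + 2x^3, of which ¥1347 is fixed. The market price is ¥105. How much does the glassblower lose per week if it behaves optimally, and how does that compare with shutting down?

AVC = 171 - 36x + 2x^2; min AVC = ¥9 at x = 9. Since P = ¥105 ≥ min AVC, the firm produces.
With MC = 171 - 72x + 6x^2, P = MC on the upward-sloping part at x* = 11.
TR = 105·11 = 1155. TC = 1347 + 187 = 1534. Profit = 1155 − 1534 = -¥379.
By producing, the firm covers all variable cost plus ¥968 of fixed cost; shutting down would lose the full ¥1347.

Profit = -¥379 at x = 11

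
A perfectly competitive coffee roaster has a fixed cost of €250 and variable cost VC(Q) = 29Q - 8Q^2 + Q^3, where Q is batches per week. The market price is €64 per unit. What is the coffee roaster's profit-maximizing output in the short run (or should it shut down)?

Produce at Q = 7

Variable cost is VC = 29Q - 8Q^2 + Q^3, so AVC = VC/Q = 29 - 8Q + Q^2 and MC = dTC/dQ = 29 - 16Q + 3Q^2.
AVC hits its minimum where MC = AVC, at Q = 4, giving min AVC = 29 - 8·4 + 4^2 = €13.
Since P = €64 ≥ min AVC = €13, price covers variable cost and the firm should produce.
Solving P = MC: -35 - 16Q + 3Q^2 = 0 ⇒ Q = -5/3 or 7. On the upward-sloping branch, Q* = 7.
Check: AVC at Q = 7 is €22 ≤ P, so revenue covers variable cost.
Profit = P·Q − TC = 64·7 − 404 = €44.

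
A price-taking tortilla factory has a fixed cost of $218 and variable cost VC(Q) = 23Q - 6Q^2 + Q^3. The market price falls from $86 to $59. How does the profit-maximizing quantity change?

MC = 23 - 12Q + 3Q^2; the shutdown threshold is min AVC = $14 (at Q = 3).
At P = $86 ≥ min AVC, set P = MC on the rising branch: Q = 7.
At P = $59 ≥ min AVC, set P = MC: Q = 6. The firm stays open but cuts output.

Output falls from 7 to 6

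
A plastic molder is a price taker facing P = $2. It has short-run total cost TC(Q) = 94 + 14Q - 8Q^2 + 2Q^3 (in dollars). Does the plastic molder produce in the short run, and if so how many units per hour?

Shut down

Variable cost is VC = 14Q - 8Q^2 + 2Q^3, so AVC = VC/Q = 14 - 8Q + 2Q^2 and MC = dTC/dQ = 14 - 16Q + 6Q^2.
The AVC parabola has its vertex at Q = 8/4 = 2, where AVC = 14 - 8·2 + 2·2^2 = $6.
Since P = $2 < min AVC = $6, price fails to cover variable cost at any output.
The firm minimizes its loss by shutting down and losing only its fixed cost of $94.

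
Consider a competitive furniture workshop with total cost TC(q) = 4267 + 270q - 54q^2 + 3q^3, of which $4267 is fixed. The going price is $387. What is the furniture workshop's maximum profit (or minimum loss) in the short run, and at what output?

AVC = 270 - 54q + 3q^2; min AVC = $27 at q = 9. Since P = $387 ≥ min AVC, the firm produces.
With MC = 270 - 108q + 9q^2, P = MC on the upward-sloping part at q* = 13.
TR = 387·13 = 5031. TC = 4267 + 975 = 5242. Profit = 5031 − 5242 = -$211.
That loss of $211 beats the $4267 the firm would lose by shutting down; producing recovers $4056 of fixed cost.

Profit = -$211 at q = 13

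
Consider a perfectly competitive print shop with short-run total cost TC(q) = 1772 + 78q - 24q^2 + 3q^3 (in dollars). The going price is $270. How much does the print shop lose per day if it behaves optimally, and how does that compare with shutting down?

Profit = -$236 at q = 8

AVC = 78 - 24q + 3q^2; min AVC = $30 at q = 4. Since P = $270 ≥ min AVC, the firm produces.
MC = 78 - 48q + 9q^2. Setting P = MC and taking the root on the rising branch gives q* = 8.
TR = 270·8 = 2160. TC = 1772 + 624 = 2396. Profit = 2160 − 2396 = -$236.
By producing, the firm covers all variable cost plus $1536 of fixed cost; shutting down would lose the full $1772.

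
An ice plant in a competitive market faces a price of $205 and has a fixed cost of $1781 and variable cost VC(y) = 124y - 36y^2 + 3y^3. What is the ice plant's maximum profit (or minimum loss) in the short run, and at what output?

Profit = -$323 at y = 9

AVC = 124 - 36y + 3y^2 has its minimum $16 at y = 6; price $205 clears that bar, so the firm operates.
With MC = 124 - 72y + 9y^2, P = MC on the upward-sloping part at y* = 9.
TR = 205·9 = 1845. TC = 1781 + 387 = 2168. Profit = 1845 − 2168 = -$323.
That loss of $323 beats the $1781 the firm would lose by shutting down; producing recovers $1458 of fixed cost.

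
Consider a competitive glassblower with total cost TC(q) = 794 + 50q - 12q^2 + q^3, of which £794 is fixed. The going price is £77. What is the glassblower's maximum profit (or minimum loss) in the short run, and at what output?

Profit = -£308 at q = 9

AVC = 50 - 12q + q^2 has its minimum £14 at q = 6; price £77 clears that bar, so the firm operates.
With MC = 50 - 24q + 3q^2, P = MC on the upward-sloping part at q* = 9.
TR = 77·9 = 693. TC = 794 + 207 = 1001. Profit = 693 − 1001 = -£308.
By producing, the firm covers all variable cost plus £486 of fixed cost; shutting down would lose the full £794.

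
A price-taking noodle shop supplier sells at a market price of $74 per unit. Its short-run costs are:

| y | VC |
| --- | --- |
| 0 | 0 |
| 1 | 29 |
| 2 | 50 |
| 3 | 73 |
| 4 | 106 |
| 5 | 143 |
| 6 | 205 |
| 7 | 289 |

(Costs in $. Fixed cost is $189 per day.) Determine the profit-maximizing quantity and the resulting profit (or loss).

Compute π = P·y − TC at each output: y=0: -189; y=1: -144; y=2: -91; y=3: -40; y=4: 1; y=5: 38; y=6: 50; y=7: 40.
Profit is maximized at y = 6. AVC there is 205/6 = $34.17 ≤ P, so producing beats shutting down (which would give -$189).

y = 6; profit = $50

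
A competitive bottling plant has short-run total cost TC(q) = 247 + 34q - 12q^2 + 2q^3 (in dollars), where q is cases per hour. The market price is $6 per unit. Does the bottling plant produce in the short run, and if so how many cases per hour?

From TC, MC = TC'(q) = 34 - 24q + 6q^2 and AVC = VC/q = 34 - 12q + 2q^2.
AVC hits its minimum where MC = AVC, at q = 3, giving min AVC = 34 - 12·3 + 2·3^2 = $16.
P = $6 lies below min AVC = $16; no output level covers variable cost.
The firm minimizes its loss by shutting down and losing only its fixed cost of $247.

Shut down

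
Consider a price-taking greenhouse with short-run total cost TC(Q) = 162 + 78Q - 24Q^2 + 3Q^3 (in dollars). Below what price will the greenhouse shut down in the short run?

The shutdown price is the minimum of AVC. VC = 78Q - 24Q^2 + 3Q^3, so AVC = 78 - 24Q + 3Q^2.
At the minimum of AVC, MC = AVC. MC = 78 - 48Q + 9Q^2; setting MC = AVC gives 6Q^2 - 24Q = 0, so Q = 4. min AVC = 30.
So the shutdown price is $30.

$30 per unit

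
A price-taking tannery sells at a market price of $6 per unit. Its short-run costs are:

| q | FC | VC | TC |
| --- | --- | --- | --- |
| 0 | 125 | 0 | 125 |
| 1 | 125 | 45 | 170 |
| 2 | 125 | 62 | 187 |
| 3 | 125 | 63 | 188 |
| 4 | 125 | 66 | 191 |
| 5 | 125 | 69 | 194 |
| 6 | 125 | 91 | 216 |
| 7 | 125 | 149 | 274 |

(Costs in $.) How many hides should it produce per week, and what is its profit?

q = 0 (shut down); profit = -$125

Tabulate TR − TC: q=0: -125; q=1: -164; q=2: -175; q=3: -170; q=4: -167; q=5: -164; q=6: -180; q=7: -232.
Profit is highest at q = 0. Equivalently, the lowest AVC in the table is 69/5 ≈ $13.80 at q = 5, and P = $6 falls below it — price never covers variable cost, so the firm shuts down and loses only its fixed cost.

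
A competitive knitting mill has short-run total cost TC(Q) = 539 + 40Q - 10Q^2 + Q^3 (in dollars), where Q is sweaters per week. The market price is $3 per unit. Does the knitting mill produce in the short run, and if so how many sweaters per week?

Shut down

From TC, MC = TC'(Q) = 40 - 20Q + 3Q^2 and AVC = VC/Q = 40 - 10Q + Q^2.
The AVC parabola has its vertex at Q = 10/2 = 5, where AVC = 40 - 10·5 + 5^2 = $15.
With P < min AVC ($3 < $15), every unit sold adds to the loss.
The firm minimizes its loss by shutting down and losing only its fixed cost of $539.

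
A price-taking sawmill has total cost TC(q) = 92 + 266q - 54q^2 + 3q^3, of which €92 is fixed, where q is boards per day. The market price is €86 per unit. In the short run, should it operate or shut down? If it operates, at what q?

Variable cost is VC = 266q - 54q^2 + 3q^3, so AVC = VC/q = 266 - 54q + 3q^2 and MC = dTC/dq = 266 - 108q + 9q^2.
AVC hits its minimum where MC = AVC, at q = 9, giving min AVC = 266 - 54·9 + 3·9^2 = €23.
Since P = €86 ≥ min AVC = €23, price covers variable cost and the firm should produce.
P = MC gives 180 - 108q + 9q^2 = 0, with roots 2 and 10. Take the larger (rising MC): q* = 10.
Check: AVC at q = 10 is €26 ≤ P, so revenue covers variable cost.
Profit = P·q − TC = 86·10 − 352 = €508.

Produce at q = 10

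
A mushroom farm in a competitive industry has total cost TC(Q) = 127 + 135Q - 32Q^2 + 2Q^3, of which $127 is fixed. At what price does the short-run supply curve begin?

Short-run supply begins at min AVC. From VC = 135Q - 32Q^2 + 2Q^3, AVC = 135 - 32Q + 2Q^2.
At the minimum of AVC, MC = AVC. MC = 135 - 64Q + 6Q^2; setting MC = AVC gives 4Q^2 - 32Q = 0, so Q = 8. min AVC = 7.
The firm shuts down for any P below $7.

$7 per unit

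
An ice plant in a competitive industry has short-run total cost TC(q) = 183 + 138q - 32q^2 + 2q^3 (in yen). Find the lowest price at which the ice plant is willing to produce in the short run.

¥10 per unit

Short-run supply begins at min AVC. From VC = 138q - 32q^2 + 2q^3, AVC = 138 - 32q + 2q^2.
At the minimum of AVC, MC = AVC. MC = 138 - 64q + 6q^2; setting MC = AVC gives 4q^2 - 32q = 0, so q = 8. min AVC = 10.
So the shutdown price is ¥10.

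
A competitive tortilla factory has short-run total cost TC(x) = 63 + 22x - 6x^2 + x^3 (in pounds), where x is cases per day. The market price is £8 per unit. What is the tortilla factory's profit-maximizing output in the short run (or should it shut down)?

Strip out fixed cost: VC = 22x - 6x^2 + x^3. Then AVC = 22 - 6x + x^2 and MC = 22 - 12x + 3x^2.
AVC is minimized where dAVC/dx = -6 + 2x = 0, at x = 3; min AVC = 22 - 6·3 + 3^2 = £13.
P = £8 lies below min AVC = £13; no output level covers variable cost.
Shutting down limits the loss to fixed cost, £63.

Shut down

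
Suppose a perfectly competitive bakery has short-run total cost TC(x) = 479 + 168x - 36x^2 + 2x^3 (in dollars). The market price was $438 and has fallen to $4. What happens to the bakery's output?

AVC = 168 - 36x + 2x^2, minimized at x = 9 where min AVC = $6. MC = 168 - 72x + 6x^2.
At P = $438 ≥ min AVC, set P = MC on the rising branch: x = 15.
At P = $4 < min AVC = $6, price no longer covers variable cost at any output, so the firm shuts down: x = 0.

Output falls from 15 to 0 (the firm shuts down)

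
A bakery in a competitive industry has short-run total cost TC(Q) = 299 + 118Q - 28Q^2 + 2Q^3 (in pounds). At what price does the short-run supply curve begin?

Short-run supply begins at min AVC. From VC = 118Q - 28Q^2 + 2Q^3, AVC = 118 - 28Q + 2Q^2.
dAVC/dQ = -28 + 4Q = 0 gives Q = 7. min AVC = 118 - 28·7 + 2·7^2 = 20.
So the shutdown price is £20.

£20 per unit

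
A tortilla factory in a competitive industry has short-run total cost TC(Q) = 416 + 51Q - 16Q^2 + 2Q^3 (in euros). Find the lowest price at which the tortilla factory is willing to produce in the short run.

Short-run supply begins at min AVC. From VC = 51Q - 16Q^2 + 2Q^3, AVC = 51 - 16Q + 2Q^2.
dAVC/dQ = -16 + 4Q = 0 gives Q = 4. min AVC = 51 - 16·4 + 2·4^2 = 19.
For P < €19 the firm produces nothing.

€19 per unit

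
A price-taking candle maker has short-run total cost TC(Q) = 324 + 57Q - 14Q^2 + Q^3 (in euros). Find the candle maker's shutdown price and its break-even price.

Shutdown price = €8; break-even price = €48

Shutdown price = min AVC. AVC = 57 - 14Q + Q^2, with vertex at Q = 7 and minimum €8.
ATC = 324/Q + 57 - 14Q + Q^2. Setting dATC/dQ = −324/Q^2 − 14 + 2Q = 0 gives Q = 9 (since 2·9^3 − 14·9^2 = 324).
min ATC = 324/9 + 57 − 14·9 + 9^2 = €48. That is the break-even price.
For €8 ≤ P < €48 the firm produces at a loss; below €8 it shuts down.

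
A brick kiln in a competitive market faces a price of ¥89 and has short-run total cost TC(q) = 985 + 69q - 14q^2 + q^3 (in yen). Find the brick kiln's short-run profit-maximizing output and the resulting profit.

Profit = -¥385 at q = 10

AVC = 69 - 14q + q^2; min AVC = ¥20 at q = 7. Since P = ¥89 ≥ min AVC, the firm produces.
With MC = 69 - 28q + 3q^2, P = MC on the upward-sloping part at q* = 10.
TR = 89·10 = 890. TC = 985 + 290 = 1275. Profit = 890 − 1275 = -¥385.
Shutting down would mean losing the fixed cost of ¥985, so operating at a loss of ¥385 is better by ¥600.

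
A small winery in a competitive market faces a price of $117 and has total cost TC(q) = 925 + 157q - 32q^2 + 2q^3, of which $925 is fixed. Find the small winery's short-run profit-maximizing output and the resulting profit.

AVC = 157 - 32q + 2q^2; min AVC = $29 at q = 8. Since P = $117 ≥ min AVC, the firm produces.
With MC = 157 - 64q + 6q^2, P = MC on the upward-sloping part at q* = 10.
TR = 117·10 = 1170. TC = 925 + 370 = 1295. Profit = 1170 − 1295 = -$125.
Shutting down would mean losing the fixed cost of $925, so operating at a loss of $125 is better by $800.

Profit = -$125 at q = 10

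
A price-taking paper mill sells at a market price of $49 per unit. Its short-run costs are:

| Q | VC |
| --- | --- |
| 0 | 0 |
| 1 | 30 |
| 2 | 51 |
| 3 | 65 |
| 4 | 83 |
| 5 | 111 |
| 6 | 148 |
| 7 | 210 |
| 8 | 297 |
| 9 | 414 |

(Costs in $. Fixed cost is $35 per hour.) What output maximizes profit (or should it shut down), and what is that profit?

Q = 6; profit = $111

Profit at each row (π = 49Q − TC): Q=0: -35; Q=1: -16; Q=2: 12; Q=3: 47; Q=4: 78; Q=5: 99; Q=6: 111; Q=7: 98; Q=8: 60; Q=9: -8.
Profit is maximized at Q = 6. AVC there is 148/6 = $24.67 ≤ P, so producing beats shutting down (which would give -$35).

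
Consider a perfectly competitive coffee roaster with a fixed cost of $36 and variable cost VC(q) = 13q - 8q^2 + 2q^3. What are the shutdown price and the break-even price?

Shutdown price = min AVC. AVC = 13 - 8q + 2q^2, with vertex at q = 2 and minimum $5.
ATC = 36/q + 13 - 8q + 2q^2. Setting dATC/dq = −36/q^2 − 8 + 4q = 0 gives q = 3 (since 4·3^3 − 8·3^2 = 36).
min ATC = 36/3 + 13 − 8·3 + 2·3^2 = $19. That is the break-even price.
For $5 ≤ P < $19 the firm produces at a loss; below $5 it shuts down.

Shutdown price = $5; break-even price = $19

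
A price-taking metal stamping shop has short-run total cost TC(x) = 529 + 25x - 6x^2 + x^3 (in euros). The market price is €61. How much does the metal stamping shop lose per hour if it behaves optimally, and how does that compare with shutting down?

AVC = 25 - 6x + x^2 has its minimum €16 at x = 3; price €61 clears that bar, so the firm operates.
With MC = 25 - 12x + 3x^2, P = MC on the upward-sloping part at x* = 6.
TR = 61·6 = 366. TC = 529 + 150 = 679. Profit = 366 − 679 = -€313.
That loss of €313 beats the €529 the firm would lose by shutting down; producing recovers €216 of fixed cost.

Profit = -€313 at x = 6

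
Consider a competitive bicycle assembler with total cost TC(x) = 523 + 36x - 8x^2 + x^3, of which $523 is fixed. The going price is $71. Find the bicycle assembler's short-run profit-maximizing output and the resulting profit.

Profit = -$229 at x = 7

AVC = 36 - 8x + x^2 has its minimum $20 at x = 4; price $71 clears that bar, so the firm operates.
MC = 36 - 16x + 3x^2. Setting P = MC and taking the root on the rising branch gives x* = 7.
TR = 71·7 = 497. TC = 523 + 203 = 726. Profit = 497 − 726 = -$229.
Shutting down would mean losing the fixed cost of $523, so operating at a loss of $229 is better by $294.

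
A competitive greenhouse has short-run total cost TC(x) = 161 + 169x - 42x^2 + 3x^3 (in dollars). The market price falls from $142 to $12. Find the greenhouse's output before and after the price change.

Output falls from 9 to 0 (the firm shuts down)

MC = 169 - 84x + 9x^2; the shutdown threshold is min AVC = $22 (at x = 7).
At P = $142 ≥ min AVC, set P = MC on the rising branch: x = 9.
At P = $12 < min AVC = $22, price no longer covers variable cost at any output, so the firm shuts down: x = 0.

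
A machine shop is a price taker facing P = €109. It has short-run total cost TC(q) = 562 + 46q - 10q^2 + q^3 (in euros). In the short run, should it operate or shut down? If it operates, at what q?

Variable cost is VC = 46q - 10q^2 + q^3, so AVC = VC/q = 46 - 10q + q^2 and MC = dTC/dq = 46 - 20q + 3q^2.
AVC is minimized where dAVC/dq = -10 + 2q = 0, at q = 5; min AVC = 46 - 10·5 + 5^2 = €21.
Since P = €109 ≥ min AVC = €21, price covers variable cost and the firm should produce.
Solving P = MC: -63 - 20q + 3q^2 = 0 ⇒ q = -7/3 or 9. On the upward-sloping branch, q* = 9.
Check: AVC at q = 9 is €37 ≤ P, so revenue covers variable cost.
Profit = P·q − TC = 109·9 − 895 = €86.

Produce at q = 9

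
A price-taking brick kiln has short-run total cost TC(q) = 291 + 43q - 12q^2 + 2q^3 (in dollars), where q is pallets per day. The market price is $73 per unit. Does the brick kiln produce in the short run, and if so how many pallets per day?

Produce at q = 5

Strip out fixed cost: VC = 43q - 12q^2 + 2q^3. Then AVC = 43 - 12q + 2q^2 and MC = 43 - 24q + 6q^2.
AVC hits its minimum where MC = AVC, at q = 3, giving min AVC = 43 - 12·3 + 2·3^2 = $25.
Because $73 ≥ $25, revenue can cover variable cost; the firm operates.
Set P = MC: 73 = 43 - 24q + 6q^2 → -30 - 24q + 6q^2 = 0. The roots are q = -1 and q = 5; the profit-maximizing output is on the rising part of MC, so q* = 5.
Check: AVC at q = 5 is $33 ≤ P, so revenue covers variable cost.
Profit = P·q − TC = 73·5 − 456 = -$91, a loss, but smaller than the $291 fixed cost the firm would lose by shutting down.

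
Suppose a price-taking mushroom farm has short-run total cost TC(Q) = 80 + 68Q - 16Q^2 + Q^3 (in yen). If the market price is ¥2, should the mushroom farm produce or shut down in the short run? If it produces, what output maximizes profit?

Shut down

From TC, MC = TC'(Q) = 68 - 32Q + 3Q^2 and AVC = VC/Q = 68 - 16Q + Q^2.
AVC is minimized where dAVC/dQ = -16 + 2Q = 0, at Q = 8; min AVC = 68 - 16·8 + 8^2 = ¥4.
Since P = ¥2 < min AVC = ¥4, price fails to cover variable cost at any output.
The firm minimizes its loss by shutting down and losing only its fixed cost of ¥80.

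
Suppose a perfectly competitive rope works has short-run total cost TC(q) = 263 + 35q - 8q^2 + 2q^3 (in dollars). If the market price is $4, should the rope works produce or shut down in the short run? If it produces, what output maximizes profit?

Shut down

Strip out fixed cost: VC = 35q - 8q^2 + 2q^3. Then AVC = 35 - 8q + 2q^2 and MC = 35 - 16q + 6q^2.
AVC is minimized where dAVC/dq = -8 + 4q = 0, at q = 2; min AVC = 35 - 8·2 + 2·2^2 = $27.
P = $4 lies below min AVC = $27; no output level covers variable cost.
Best response: produce nothing and absorb the $263 fixed cost.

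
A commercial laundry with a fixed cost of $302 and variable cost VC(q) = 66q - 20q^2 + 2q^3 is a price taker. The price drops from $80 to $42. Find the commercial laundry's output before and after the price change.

MC = 66 - 40q + 6q^2; the shutdown threshold is min AVC = $16 (at q = 5).
At P = $80 ≥ min AVC, set P = MC on the rising branch: q = 7.
At P = $42 ≥ min AVC, set P = MC: q = 6. The firm stays open but cuts output.

Output falls from 7 to 6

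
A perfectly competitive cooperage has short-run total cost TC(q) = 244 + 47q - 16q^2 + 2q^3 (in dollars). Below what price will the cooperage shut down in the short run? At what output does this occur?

The shutdown price is the minimum of AVC. VC = 47q - 16q^2 + 2q^3, so AVC = 47 - 16q + 2q^2.
dAVC/dq = -16 + 4q = 0 gives q = 4. min AVC = 47 - 16·4 + 2·4^2 = 15.
The firm shuts down for any P below $15.

$15 per unit, at q = 4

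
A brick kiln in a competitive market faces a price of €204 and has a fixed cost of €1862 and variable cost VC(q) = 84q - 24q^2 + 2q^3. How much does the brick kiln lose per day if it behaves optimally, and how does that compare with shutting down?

AVC = 84 - 24q + 2q^2; min AVC = €12 at q = 6. Since P = €204 ≥ min AVC, the firm produces.
MC = 84 - 48q + 6q^2. Setting P = MC and taking the root on the rising branch gives q* = 10.
TR = 204·10 = 2040. TC = 1862 + 440 = 2302. Profit = 2040 − 2302 = -€262.
Shutting down would mean losing the fixed cost of €1862, so operating at a loss of €262 is better by €1600.

Profit = -€262 at q = 10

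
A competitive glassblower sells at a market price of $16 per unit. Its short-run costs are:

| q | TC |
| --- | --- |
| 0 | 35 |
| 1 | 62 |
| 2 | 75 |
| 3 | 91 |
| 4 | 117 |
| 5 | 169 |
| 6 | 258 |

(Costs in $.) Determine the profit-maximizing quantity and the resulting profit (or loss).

Tabulate TR − TC: q=0: -35; q=1: -46; q=2: -43; q=3: -43; q=4: -53; q=5: -89; q=6: -162.
Profit is highest at q = 0. Equivalently, the lowest AVC in the table is 56/3 ≈ $18.67 at q = 3, and P = $16 falls below it — price never covers variable cost, so the firm shuts down and loses only its fixed cost.

q = 0 (shut down); profit = -$35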